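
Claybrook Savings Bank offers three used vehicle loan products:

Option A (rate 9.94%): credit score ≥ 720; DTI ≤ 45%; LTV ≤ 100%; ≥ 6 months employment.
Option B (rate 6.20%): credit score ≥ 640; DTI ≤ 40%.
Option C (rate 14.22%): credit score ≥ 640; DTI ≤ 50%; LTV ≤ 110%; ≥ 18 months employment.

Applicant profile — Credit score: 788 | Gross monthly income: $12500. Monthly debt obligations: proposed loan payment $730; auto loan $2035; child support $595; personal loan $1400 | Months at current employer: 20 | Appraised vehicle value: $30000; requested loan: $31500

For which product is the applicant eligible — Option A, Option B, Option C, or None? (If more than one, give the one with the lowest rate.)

Total debts = (730 + 2,035 + 595 + 1,400) = 4,760; DTI = 4,760/12,500 = 38.1%.
LTV = 31,500/30,000 = 105%.
Option A: score 788 ≥ 720; DTI 38.1% ≤ 45%; LTV 105% > 100%; employment 20 ≥ 6 mo → does not qualify.
Option B: score 788 ≥ 640; DTI 38.1% ≤ 40% → qualifies.
Option C: score 788 ≥ 640; DTI 38.1% ≤ 50%; LTV 105% ≤ 110%; employment 20 ≥ 18 mo → qualifies.
Qualifying: Option B, Option C. Lowest rate is 6.20% → Option B.

Option B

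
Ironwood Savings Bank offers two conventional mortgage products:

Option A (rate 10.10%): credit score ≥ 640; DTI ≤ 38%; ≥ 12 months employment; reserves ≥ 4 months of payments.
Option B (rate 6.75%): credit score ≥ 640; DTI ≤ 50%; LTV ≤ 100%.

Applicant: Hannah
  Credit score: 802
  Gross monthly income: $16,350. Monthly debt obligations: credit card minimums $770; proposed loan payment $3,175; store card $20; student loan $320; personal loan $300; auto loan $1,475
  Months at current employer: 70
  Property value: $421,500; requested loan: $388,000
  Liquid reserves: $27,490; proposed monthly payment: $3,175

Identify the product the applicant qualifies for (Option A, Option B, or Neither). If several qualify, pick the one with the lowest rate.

Total debts = (770 + 3,175 + 20 + 320 + 300 + 1,475) = 6,060; DTI = 6,060/16,350 = 37.1%.
LTV = 388,000/421,500 = 92.1%.
Reserves = 27,490/3,175 = 8.7 months.
Option A: score 802 ≥ 640; DTI 37.1% ≤ 38%; employment 70 ≥ 12 mo; reserves 8.7 ≥ 4 mo → qualifies.
Option B: score 802 ≥ 640; DTI 37.1% ≤ 50%; LTV 92.1% ≤ 100% → qualifies.
Qualifying: Option A, Option B. Lowest rate is 6.75% → Option B.

Option B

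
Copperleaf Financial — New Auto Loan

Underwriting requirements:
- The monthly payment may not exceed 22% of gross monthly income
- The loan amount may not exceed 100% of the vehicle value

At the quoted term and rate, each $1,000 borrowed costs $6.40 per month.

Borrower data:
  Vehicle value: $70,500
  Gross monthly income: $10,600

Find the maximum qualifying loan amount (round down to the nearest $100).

Payment cap: 22% × $10,600 = $2,332/month.
At $6.40 per $1,000, that supports 2,332/6.40 × 1,000 ≈ $364,375 → $364,300.
LTV cap: 100% × $70,500 = $70,500 → $70,500.
Binding constraint: loan-to-value.

$70,500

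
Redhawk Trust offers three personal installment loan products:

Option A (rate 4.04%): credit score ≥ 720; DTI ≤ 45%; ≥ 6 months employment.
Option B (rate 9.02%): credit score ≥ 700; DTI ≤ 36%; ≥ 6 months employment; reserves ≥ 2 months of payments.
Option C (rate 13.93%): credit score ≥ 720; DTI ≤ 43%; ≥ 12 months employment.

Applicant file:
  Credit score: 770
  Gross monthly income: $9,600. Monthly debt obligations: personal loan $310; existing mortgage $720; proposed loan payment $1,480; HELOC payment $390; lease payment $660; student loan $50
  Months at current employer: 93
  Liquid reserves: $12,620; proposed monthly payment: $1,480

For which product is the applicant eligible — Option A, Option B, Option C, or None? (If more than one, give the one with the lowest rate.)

Total debts = (310 + 720 + 1,480 + 390 + 660 + 50) = 3,610; DTI = 3,610/9,600 = 37.6%.
Reserves = 12,620/1,480 = 8.5 months.
Option A: score 770 ≥ 720; DTI 37.6% ≤ 45%; employment 93 ≥ 6 mo → qualifies.
Option B: score 770 ≥ 700; DTI 37.6% > 36%; employment 93 ≥ 6 mo; reserves 8.5 ≥ 2 mo → does not qualify.
Option C: score 770 ≥ 720; DTI 37.6% ≤ 43%; employment 93 ≥ 12 mo → qualifies.
Qualifying: Option A, Option C. Lowest rate is 4.04% → Option A.

Option A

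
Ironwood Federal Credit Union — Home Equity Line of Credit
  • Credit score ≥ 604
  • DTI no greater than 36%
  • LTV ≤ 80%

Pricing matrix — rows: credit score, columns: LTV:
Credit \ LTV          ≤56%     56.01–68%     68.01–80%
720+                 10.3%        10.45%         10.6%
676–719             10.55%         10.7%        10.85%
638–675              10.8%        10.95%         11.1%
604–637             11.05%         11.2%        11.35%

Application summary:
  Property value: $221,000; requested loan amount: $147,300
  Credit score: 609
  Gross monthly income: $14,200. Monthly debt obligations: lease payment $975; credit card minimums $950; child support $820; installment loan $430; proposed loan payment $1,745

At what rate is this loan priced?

11.2%

Credit score 609 ≥ 604; Total monthly debts = (975 + 950 + 820 + 430 + 1,745) = 4,920. Debt-to-income = 4,920/14,200 = 34.6% — meets 36% limit
Loan-to-value = 147,300/221,000 = 66.7% — pass (80% max)
Score 609 is in the 604–637 band; LTV 66.7% is in the 56.01–68% band → 11.2%.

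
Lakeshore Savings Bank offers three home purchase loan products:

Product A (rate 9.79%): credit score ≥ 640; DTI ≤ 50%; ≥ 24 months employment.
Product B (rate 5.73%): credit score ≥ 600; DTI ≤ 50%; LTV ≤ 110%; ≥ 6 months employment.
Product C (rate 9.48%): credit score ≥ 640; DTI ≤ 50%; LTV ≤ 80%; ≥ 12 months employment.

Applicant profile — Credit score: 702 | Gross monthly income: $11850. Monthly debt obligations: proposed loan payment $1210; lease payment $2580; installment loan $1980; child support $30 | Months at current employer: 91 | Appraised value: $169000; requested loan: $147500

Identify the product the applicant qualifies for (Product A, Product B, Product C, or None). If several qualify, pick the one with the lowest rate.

Total debts = (1,210 + 2,580 + 1,980 + 30) = 5,800; DTI = 5,800/11,850 = 48.9%.
LTV = 147,500/169,000 = 87.3%.
Product A: score 702 ≥ 640; DTI 48.9% ≤ 50%; employment 91 ≥ 24 mo → qualifies.
Product B: score 702 ≥ 600; DTI 48.9% ≤ 50%; LTV 87.3% ≤ 110%; employment 91 ≥ 6 mo → qualifies.
Product C: score 702 ≥ 640; DTI 48.9% ≤ 50%; LTV 87.3% > 80%; employment 91 ≥ 12 mo → does not qualify.
Qualifying: Product A, Product B. Lowest rate is 5.73% → Product B.

Product B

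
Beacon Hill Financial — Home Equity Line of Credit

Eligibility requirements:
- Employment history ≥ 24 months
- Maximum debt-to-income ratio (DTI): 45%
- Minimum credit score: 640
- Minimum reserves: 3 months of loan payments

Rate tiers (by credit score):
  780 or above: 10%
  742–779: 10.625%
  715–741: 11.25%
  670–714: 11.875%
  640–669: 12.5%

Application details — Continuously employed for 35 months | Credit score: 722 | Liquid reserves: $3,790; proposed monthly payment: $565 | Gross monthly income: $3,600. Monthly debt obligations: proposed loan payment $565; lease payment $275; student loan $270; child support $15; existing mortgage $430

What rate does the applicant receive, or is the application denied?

Credit score 722 ≥ 640 (meets minimum)
Employment 35 ≥ 24 months
Liquid reserves cover 3,790/565 = 6.7 months — ≥ 3 required
Total monthly debts = (565 + 275 + 270 + 15 + 430) = 1,555. DTI: 1,555 ÷ 3,600 = 43.2%, within the 45% cap
All requirements met. Score 722 falls in the 715–741 tier → 11.25%.

Approved at 11.25%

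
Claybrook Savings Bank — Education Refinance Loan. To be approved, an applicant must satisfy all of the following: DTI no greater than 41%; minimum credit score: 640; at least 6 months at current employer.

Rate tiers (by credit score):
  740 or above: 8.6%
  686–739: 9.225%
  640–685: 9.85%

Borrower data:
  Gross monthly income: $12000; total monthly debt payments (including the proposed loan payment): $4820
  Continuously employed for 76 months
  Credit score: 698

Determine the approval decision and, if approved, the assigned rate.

Credit score 698 ≥ 640 (meets minimum)
DTI: 4,820 ÷ 12,000 = 40.2%, within the 41% cap
Employment 76 ≥ 6 months
All requirements met. Score 698 falls in the 686–739 tier → 9.225%.

Approved at 9.225%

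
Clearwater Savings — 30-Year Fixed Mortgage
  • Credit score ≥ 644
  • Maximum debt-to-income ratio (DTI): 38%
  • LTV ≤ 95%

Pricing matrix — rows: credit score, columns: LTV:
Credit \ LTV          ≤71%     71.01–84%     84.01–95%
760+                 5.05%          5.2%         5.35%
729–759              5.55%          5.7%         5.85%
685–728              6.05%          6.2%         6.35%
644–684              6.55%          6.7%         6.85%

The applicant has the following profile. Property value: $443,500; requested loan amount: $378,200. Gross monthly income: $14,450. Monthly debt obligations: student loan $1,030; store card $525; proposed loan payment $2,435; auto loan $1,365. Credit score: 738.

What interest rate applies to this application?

5.85%

Credit score 738 ≥ 644; Total monthly debts = (1,030 + 525 + 2,435 + 1,365) = 5,355. DTI: 5,355 ÷ 14,450 = 37.1%, within the 38% cap
LTV: 378,200 ÷ 443,500 = 85.3%, within 95% cap
Credit 738 → row 729–759; LTV 85.3% → column 84.01–95%. Grid cell → 5.85%.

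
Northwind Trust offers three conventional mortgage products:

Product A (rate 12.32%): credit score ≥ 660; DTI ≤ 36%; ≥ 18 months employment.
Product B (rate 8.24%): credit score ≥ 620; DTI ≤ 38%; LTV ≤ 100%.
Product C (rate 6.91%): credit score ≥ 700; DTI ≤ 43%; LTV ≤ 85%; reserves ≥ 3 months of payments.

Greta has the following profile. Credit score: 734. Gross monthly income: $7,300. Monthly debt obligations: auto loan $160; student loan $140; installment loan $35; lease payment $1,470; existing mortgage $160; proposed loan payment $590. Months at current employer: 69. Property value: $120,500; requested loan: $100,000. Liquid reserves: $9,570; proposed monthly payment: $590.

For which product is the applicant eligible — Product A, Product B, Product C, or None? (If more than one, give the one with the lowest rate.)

Product C

Total debts = (160 + 140 + 35 + 1,470 + 160 + 590) = 2,555; DTI = 2,555/7,300 = 35%.
LTV = 100,000/120,500 = 83%.
Reserves = 9,570/590 = 16.2 months.
Product A: score 734 ≥ 660; DTI 35% ≤ 36%; employment 69 ≥ 18 mo → qualifies.
Product B: score 734 ≥ 620; DTI 35% ≤ 38%; LTV 83% ≤ 100% → qualifies.
Product C: score 734 ≥ 700; DTI 35% ≤ 43%; LTV 83% ≤ 85%; reserves 16.2 ≥ 3 mo → qualifies.
Qualifying: Product A, Product B, Product C. Lowest rate is 6.91% → Product C.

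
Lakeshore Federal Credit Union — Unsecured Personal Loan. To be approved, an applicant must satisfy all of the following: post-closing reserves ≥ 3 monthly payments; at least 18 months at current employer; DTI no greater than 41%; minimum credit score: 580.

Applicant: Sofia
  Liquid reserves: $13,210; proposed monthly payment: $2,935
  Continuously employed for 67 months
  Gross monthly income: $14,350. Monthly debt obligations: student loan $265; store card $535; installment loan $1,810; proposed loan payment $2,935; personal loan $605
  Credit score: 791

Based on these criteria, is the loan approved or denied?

Denied

Reserves = 13,210/2,935 = 4.5 months ≥ 3
Employment 67 ≥ 18 months
Total monthly debts = (265 + 535 + 1,810 + 2,935 + 605) = 6,150. DTI: 6,150 ÷ 14,350 = 42.9%, exceeds the 41% cap
Credit score 791 ≥ 580 (meets)
Fails on DTI.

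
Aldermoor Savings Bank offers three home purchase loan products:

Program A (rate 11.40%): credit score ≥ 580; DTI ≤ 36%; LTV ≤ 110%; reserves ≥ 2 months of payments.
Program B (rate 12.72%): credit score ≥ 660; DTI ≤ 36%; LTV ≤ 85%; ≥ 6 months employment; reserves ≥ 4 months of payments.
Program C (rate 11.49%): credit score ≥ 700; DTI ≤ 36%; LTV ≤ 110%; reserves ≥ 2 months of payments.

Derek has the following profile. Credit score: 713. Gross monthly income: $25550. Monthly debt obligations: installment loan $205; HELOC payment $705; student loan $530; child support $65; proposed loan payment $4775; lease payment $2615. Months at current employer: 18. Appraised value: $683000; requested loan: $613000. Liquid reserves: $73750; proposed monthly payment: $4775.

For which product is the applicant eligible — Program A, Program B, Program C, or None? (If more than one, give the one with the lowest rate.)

Program A

Total debts = (205 + 705 + 530 + 65 + 4,775 + 2,615) = 8,895; DTI = 8,895/25,550 = 34.8%.
LTV = 613,000/683,000 = 89.8%.
Reserves = 73,750/4,775 = 15.4 months.
Program A: score 713 ≥ 580; DTI 34.8% ≤ 36%; LTV 89.8% ≤ 110%; reserves 15.4 ≥ 2 mo → qualifies.
Program B: score 713 ≥ 660; DTI 34.8% ≤ 36%; LTV 89.8% > 85%; employment 18 ≥ 6 mo; reserves 15.4 ≥ 4 mo → does not qualify.
Program C: score 713 ≥ 700; DTI 34.8% ≤ 36%; LTV 89.8% ≤ 110%; reserves 15.4 ≥ 2 mo → qualifies.
Qualifying: Program A, Program C. Lowest rate is 11.40% → Program A.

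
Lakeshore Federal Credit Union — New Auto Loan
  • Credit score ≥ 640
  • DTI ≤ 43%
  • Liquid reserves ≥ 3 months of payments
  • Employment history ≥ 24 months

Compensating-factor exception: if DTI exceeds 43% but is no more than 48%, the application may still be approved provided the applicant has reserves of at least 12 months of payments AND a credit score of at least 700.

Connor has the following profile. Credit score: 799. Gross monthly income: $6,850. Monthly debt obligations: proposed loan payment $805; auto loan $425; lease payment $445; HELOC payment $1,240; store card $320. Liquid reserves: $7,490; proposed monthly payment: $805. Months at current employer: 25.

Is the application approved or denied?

Credit score 799 ≥ 640 (meets base)
Total debts = (805 + 425 + 445 + 1,240 + 320) = 3,235. DTI: 3,235 ÷ 6,850 = 47.2%, over the 43% base limit.
Reserves = 7,490/805 = 9.3 months ≥ 3
Employment 25 ≥ 24 months
DTI 47.2% is within the 43%–48% exception band; checking compensating factors.
Override check — reserves: 9.3 mo (short of 12); score: 799 (ok).
Override conditions not both satisfied; exception does not apply.

Denied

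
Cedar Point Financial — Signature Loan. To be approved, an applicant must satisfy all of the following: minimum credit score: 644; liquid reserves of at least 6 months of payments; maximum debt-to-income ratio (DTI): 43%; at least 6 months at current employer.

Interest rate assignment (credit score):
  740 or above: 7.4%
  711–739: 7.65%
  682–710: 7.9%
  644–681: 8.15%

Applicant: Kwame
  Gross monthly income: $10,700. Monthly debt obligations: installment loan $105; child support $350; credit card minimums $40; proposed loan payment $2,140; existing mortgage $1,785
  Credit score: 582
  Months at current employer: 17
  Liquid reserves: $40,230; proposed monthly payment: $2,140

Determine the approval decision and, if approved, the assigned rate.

Credit score 582 < 644 (below minimum)
Total monthly debts = (105 + 350 + 40 + 2,140 + 1,785) = 4,420. DTI: 4,420 ÷ 10,700 = 41.3%, within the 43% cap
Employment 17 ≥ 6 months
Reserves = 40,230/2,140 = 18.8 months ≥ 6
Not all requirements met → denied.

Denied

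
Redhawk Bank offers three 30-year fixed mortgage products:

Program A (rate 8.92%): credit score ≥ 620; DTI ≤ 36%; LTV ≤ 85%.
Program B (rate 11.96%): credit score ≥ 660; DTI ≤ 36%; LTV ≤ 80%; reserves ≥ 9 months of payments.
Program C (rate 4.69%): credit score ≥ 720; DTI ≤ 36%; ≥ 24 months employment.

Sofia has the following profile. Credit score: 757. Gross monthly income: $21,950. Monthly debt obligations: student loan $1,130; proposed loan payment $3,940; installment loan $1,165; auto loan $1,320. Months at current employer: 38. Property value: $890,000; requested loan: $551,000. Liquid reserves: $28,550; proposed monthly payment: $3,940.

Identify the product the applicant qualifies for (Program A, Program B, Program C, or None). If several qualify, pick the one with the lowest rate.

Program C

Total debts = (1,130 + 3,940 + 1,165 + 1,320) = 7,555; DTI = 7,555/21,950 = 34.4%.
LTV = 551,000/890,000 = 61.9%.
Reserves = 28,550/3,940 = 7.2 months.
Program A: score 757 ≥ 620; DTI 34.4% ≤ 36%; LTV 61.9% ≤ 85% → qualifies.
Program B: score 757 ≥ 660; DTI 34.4% ≤ 36%; LTV 61.9% ≤ 80%; reserves 7.2 < 9 mo → does not qualify.
Program C: score 757 ≥ 720; DTI 34.4% ≤ 36%; employment 38 ≥ 24 mo → qualifies.
Qualifying: Program A, Program C. Lowest rate is 4.69% → Program C.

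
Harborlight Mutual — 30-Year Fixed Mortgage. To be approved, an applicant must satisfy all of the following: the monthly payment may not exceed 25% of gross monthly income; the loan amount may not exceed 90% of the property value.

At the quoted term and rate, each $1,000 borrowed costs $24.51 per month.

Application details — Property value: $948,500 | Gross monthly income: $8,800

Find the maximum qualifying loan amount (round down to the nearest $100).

Payment cap: 25% × $8,800 = $2,200/month.
At $24.51 per $1,000, that supports 2,200/24.51 × 1,000 ≈ $89,759 → $89,700.
LTV cap: 90% × $948,500 = $853,650 → $853,600.
Binding constraint: payment-to-income.

$89,700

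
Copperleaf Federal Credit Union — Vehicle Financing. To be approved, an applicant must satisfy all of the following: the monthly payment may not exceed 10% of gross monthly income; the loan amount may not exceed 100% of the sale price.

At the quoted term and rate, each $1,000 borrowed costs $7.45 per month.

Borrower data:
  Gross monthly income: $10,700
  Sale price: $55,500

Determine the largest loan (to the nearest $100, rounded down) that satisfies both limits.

$55,500

Payment cap: 10% × $10,700 = $1,070/month.
At $7.45 per $1,000, that supports 1,070/7.45 × 1,000 ≈ $143,624 → $143,600.
LTV cap: 100% × $55,500 = $55,500 → $55,500.
Binding constraint: loan-to-value.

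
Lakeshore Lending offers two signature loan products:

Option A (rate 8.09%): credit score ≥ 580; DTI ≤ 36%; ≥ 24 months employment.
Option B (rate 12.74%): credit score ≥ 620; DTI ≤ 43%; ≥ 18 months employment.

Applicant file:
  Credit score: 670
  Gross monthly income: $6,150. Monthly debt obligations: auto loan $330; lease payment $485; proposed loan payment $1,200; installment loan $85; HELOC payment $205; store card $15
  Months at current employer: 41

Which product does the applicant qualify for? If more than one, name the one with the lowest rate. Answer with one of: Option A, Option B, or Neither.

Total debts = (330 + 485 + 1,200 + 85 + 205 + 15) = 2,320; DTI = 2,320/6,150 = 37.7%.
Option A: score 670 ≥ 580; DTI 37.7% > 36%; employment 41 ≥ 24 mo → does not qualify.
Option B: score 670 ≥ 620; DTI 37.7% ≤ 43%; employment 41 ≥ 18 mo → qualifies.

Option B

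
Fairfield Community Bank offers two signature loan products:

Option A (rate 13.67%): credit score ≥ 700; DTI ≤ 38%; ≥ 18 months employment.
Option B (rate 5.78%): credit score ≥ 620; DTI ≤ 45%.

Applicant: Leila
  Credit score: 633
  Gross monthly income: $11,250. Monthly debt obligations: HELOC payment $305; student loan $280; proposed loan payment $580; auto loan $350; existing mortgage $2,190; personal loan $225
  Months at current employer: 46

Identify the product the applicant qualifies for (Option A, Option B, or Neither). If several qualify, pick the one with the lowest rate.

Option B

Total debts = (305 + 280 + 580 + 350 + 2,190 + 225) = 3,930; DTI = 3,930/11,250 = 34.9%.
Option A: score 633 < 700; DTI 34.9% ≤ 38%; employment 46 ≥ 18 mo → does not qualify.
Option B: score 633 ≥ 620; DTI 34.9% ≤ 45% → qualifies.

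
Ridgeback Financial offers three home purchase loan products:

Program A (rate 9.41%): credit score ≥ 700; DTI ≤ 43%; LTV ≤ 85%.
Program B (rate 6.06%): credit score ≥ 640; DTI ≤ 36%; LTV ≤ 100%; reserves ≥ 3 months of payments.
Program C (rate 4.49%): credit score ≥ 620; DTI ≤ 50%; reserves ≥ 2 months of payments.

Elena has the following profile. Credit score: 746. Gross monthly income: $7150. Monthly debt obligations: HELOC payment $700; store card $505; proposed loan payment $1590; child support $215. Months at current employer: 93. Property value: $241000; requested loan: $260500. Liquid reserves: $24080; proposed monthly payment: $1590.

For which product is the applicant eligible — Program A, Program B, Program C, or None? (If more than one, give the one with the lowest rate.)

Program C

Total debts = (700 + 505 + 1,590 + 215) = 3,010; DTI = 3,010/7,150 = 42.1%.
LTV = 260,500/241,000 = 108.1%.
Reserves = 24,080/1,590 = 15.1 months.
Program A: score 746 ≥ 700; DTI 42.1% ≤ 43%; LTV 108.1% > 85% → does not qualify.
Program B: score 746 ≥ 640; DTI 42.1% > 36%; LTV 108.1% > 100%; reserves 15.1 ≥ 3 mo → does not qualify.
Program C: score 746 ≥ 620; DTI 42.1% ≤ 50%; reserves 15.1 ≥ 2 mo → qualifies.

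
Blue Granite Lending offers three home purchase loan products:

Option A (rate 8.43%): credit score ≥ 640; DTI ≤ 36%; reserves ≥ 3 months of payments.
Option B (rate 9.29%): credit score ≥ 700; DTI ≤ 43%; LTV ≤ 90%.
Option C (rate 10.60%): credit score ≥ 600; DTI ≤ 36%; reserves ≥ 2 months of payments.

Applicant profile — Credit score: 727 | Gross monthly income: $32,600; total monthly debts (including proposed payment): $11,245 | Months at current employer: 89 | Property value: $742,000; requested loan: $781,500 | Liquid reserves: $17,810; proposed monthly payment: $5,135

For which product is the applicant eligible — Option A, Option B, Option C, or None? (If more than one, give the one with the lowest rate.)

DTI = 11,245/32,600 = 34.5%.
LTV = 781,500/742,000 = 105.3%.
Reserves = 17,810/5,135 = 3.5 months.
Option A: score 727 ≥ 640; DTI 34.5% ≤ 36%; reserves 3.5 ≥ 3 mo → qualifies.
Option B: score 727 ≥ 700; DTI 34.5% ≤ 43%; LTV 105.3% > 90% → does not qualify.
Option C: score 727 ≥ 600; DTI 34.5% ≤ 36%; reserves 3.5 ≥ 2 mo → qualifies.
Qualifying: Option A, Option C. Lowest rate is 8.43% → Option A.

Option A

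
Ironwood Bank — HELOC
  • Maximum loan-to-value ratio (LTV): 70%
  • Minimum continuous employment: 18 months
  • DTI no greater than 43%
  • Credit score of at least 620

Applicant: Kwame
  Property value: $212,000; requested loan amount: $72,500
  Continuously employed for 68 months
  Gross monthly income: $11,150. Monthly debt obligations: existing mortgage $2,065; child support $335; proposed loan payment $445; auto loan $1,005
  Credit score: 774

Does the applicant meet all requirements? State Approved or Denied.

Approved

LTV: 72,500 ÷ 212,000 = 34.2%, within 70% cap
Employment 68 ≥ 18 months
Total monthly debts = (2,065 + 335 + 445 + 1,005) = 3,850. Debt-to-income = 3,850/11,150 = 34.5% — meets 43% limit
Credit score 774 ≥ 620 (meets)
All criteria satisfied.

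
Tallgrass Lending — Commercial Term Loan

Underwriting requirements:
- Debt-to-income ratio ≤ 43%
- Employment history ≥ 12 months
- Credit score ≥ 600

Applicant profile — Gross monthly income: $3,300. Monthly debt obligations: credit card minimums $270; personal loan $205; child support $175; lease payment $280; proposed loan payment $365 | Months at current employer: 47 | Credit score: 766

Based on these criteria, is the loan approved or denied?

Total monthly debts = (270 + 205 + 175 + 280 + 365) = 1,295. Debt-to-income = 1,295/3,300 = 39.2% — meets 43% limit
Employment 47 ≥ 12 months
Credit score 766 ≥ 600 (meets)
All criteria satisfied.

Approved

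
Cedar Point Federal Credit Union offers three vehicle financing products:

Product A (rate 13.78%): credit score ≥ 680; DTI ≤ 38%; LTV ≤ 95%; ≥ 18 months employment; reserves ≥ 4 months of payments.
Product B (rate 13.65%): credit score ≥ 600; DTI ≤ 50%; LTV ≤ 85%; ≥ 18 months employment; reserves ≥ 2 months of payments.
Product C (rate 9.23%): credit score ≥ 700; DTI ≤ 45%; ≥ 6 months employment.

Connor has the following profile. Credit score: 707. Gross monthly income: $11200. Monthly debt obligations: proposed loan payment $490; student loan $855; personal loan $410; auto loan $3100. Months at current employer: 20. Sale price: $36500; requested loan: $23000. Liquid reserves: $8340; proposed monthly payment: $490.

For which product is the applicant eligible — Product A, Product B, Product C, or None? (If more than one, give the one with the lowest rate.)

Total debts = (490 + 855 + 410 + 3,100) = 4,855; DTI = 4,855/11,200 = 43.3%.
LTV = 23,000/36,500 = 63%.
Reserves = 8,340/490 = 17.0 months.
Product A: score 707 ≥ 680; DTI 43.3% > 38%; LTV 63% ≤ 95%; employment 20 ≥ 18 mo; reserves 17.0 ≥ 4 mo → does not qualify.
Product B: score 707 ≥ 600; DTI 43.3% ≤ 50%; LTV 63% ≤ 85%; employment 20 ≥ 18 mo; reserves 17.0 ≥ 2 mo → qualifies.
Product C: score 707 ≥ 700; DTI 43.3% ≤ 45%; employment 20 ≥ 6 mo → qualifies.
Qualifying: Product B, Product C. Lowest rate is 9.23% → Product C.

Product C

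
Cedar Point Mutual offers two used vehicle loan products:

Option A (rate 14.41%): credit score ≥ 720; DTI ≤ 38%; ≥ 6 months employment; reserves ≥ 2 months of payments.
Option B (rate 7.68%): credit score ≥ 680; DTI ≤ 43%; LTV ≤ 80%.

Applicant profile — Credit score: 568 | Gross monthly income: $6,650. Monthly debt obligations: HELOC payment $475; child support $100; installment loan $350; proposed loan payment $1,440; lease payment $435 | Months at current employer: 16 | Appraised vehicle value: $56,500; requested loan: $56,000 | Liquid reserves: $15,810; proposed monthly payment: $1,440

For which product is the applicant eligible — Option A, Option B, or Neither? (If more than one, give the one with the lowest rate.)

Total debts = (475 + 100 + 350 + 1,440 + 435) = 2,800; DTI = 2,800/6,650 = 42.1%.
LTV = 56,000/56,500 = 99.1%.
Reserves = 15,810/1,440 = 11.0 months.
Option A: score 568 < 720; DTI 42.1% > 38%; employment 16 ≥ 6 mo; reserves 11.0 ≥ 2 mo → does not qualify.
Option B: score 568 < 680; DTI 42.1% ≤ 43%; LTV 99.1% > 80% → does not qualify.

Neither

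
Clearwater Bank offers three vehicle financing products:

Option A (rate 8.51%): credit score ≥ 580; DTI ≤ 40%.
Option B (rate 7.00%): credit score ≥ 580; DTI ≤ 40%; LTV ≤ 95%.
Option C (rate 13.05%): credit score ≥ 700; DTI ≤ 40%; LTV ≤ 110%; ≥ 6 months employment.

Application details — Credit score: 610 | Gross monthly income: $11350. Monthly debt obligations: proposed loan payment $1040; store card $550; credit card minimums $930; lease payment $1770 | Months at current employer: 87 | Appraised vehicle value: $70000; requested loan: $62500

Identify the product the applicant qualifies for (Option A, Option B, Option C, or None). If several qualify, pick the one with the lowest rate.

Total debts = (1,040 + 550 + 930 + 1,770) = 4,290; DTI = 4,290/11,350 = 37.8%.
LTV = 62,500/70,000 = 89.3%.
Option A: score 610 ≥ 580; DTI 37.8% ≤ 40% → qualifies.
Option B: score 610 ≥ 580; DTI 37.8% ≤ 40%; LTV 89.3% ≤ 95% → qualifies.
Option C: score 610 < 700; DTI 37.8% ≤ 40%; LTV 89.3% ≤ 110%; employment 87 ≥ 6 mo → does not qualify.
Qualifying: Option A, Option B. Lowest rate is 7.00% → Option B.

Option B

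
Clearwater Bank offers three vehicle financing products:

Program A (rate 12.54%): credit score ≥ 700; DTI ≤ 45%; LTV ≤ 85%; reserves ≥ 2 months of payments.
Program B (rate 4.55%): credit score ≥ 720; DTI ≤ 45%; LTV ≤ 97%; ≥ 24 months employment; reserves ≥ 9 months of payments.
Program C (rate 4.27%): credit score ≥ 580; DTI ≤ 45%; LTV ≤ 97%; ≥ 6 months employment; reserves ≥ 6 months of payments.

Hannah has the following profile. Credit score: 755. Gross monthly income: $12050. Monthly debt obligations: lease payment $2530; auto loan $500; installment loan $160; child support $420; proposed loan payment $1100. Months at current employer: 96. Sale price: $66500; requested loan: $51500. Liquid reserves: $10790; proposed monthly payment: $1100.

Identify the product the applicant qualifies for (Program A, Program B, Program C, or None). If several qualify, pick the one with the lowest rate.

Program C

Total debts = (2,530 + 500 + 160 + 420 + 1,100) = 4,710; DTI = 4,710/12,050 = 39.1%.
LTV = 51,500/66,500 = 77.4%.
Reserves = 10,790/1,100 = 9.8 months.
Program A: score 755 ≥ 700; DTI 39.1% ≤ 45%; LTV 77.4% ≤ 85%; reserves 9.8 ≥ 2 mo → qualifies.
Program B: score 755 ≥ 720; DTI 39.1% ≤ 45%; LTV 77.4% ≤ 97%; employment 96 ≥ 24 mo; reserves 9.8 ≥ 9 mo → qualifies.
Program C: score 755 ≥ 580; DTI 39.1% ≤ 45%; LTV 77.4% ≤ 97%; employment 96 ≥ 6 mo; reserves 9.8 ≥ 6 mo → qualifies.
Qualifying: Program A, Program B, Program C. Lowest rate is 4.27% → Program C.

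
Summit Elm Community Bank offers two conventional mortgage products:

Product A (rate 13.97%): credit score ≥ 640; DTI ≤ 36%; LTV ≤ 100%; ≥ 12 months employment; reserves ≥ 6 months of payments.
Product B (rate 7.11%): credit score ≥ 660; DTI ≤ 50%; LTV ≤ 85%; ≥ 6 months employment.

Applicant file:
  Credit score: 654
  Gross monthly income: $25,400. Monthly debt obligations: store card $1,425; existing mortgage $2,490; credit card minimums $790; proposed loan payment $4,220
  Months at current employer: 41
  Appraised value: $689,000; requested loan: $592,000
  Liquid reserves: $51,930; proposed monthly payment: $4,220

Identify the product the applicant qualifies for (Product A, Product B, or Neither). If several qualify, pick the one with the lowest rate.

Total debts = (1,425 + 2,490 + 790 + 4,220) = 8,925; DTI = 8,925/25,400 = 35.1%.
LTV = 592,000/689,000 = 85.9%.
Reserves = 51,930/4,220 = 12.3 months.
Product A: score 654 ≥ 640; DTI 35.1% ≤ 36%; LTV 85.9% ≤ 100%; employment 41 ≥ 12 mo; reserves 12.3 ≥ 6 mo → qualifies.
Product B: score 654 < 660; DTI 35.1% ≤ 50%; LTV 85.9% > 85%; employment 41 ≥ 6 mo → does not qualify.

Product A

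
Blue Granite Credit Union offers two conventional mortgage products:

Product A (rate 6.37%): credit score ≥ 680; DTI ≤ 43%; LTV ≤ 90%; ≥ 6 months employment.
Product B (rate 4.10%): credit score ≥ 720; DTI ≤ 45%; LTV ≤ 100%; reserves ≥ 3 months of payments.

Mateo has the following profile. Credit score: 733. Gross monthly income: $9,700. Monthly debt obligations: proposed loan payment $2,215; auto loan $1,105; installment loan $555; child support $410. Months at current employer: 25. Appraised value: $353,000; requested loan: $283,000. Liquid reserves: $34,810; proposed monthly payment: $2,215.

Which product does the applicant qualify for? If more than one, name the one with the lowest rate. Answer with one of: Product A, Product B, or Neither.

Total debts = (2,215 + 1,105 + 555 + 410) = 4,285; DTI = 4,285/9,700 = 44.2%.
LTV = 283,000/353,000 = 80.2%.
Reserves = 34,810/2,215 = 15.7 months.
Product A: score 733 ≥ 680; DTI 44.2% > 43%; LTV 80.2% ≤ 90%; employment 25 ≥ 6 mo → does not qualify.
Product B: score 733 ≥ 720; DTI 44.2% ≤ 45%; LTV 80.2% ≤ 100%; reserves 15.7 ≥ 3 mo → qualifies.

Product B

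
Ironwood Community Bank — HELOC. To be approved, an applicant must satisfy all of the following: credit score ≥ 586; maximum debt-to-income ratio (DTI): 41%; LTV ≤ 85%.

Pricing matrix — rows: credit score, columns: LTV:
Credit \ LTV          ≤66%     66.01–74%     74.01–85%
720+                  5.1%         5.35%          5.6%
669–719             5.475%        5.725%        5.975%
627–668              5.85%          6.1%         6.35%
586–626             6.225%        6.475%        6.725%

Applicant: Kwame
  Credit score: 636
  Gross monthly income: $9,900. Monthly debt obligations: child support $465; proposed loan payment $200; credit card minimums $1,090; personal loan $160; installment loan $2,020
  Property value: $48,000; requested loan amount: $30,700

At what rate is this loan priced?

5.85%

Credit score 636 ≥ 586; Total monthly debts = (465 + 200 + 1,090 + 160 + 2,020) = 3,935. DTI: 3,935 ÷ 9,900 = 39.7%, within the 41% cap
LTV = 30,700/48,000 = 64% ≤ 85%
Row: 636 falls in 627–668. Column: 64% falls in ≤66%. Rate = 5.85%.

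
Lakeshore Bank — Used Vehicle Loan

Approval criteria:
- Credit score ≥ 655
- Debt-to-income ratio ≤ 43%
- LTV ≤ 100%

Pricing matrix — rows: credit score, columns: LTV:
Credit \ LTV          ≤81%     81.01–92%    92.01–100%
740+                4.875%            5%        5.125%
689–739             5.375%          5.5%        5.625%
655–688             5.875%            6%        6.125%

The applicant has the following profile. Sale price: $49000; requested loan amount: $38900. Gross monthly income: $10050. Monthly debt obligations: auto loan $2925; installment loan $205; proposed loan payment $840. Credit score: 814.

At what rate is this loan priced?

4.875%

Credit score 814 ≥ 655; Total monthly debts = (2,925 + 205 + 840) = 3,970. DTI: 3,970 ÷ 10,050 = 39.5%, within the 43% cap
LTV: 38,900 ÷ 49,000 = 79.4%, within 100% cap
Credit 814 → row 740+; LTV 79.4% → column ≤81%. Grid cell → 4.875%.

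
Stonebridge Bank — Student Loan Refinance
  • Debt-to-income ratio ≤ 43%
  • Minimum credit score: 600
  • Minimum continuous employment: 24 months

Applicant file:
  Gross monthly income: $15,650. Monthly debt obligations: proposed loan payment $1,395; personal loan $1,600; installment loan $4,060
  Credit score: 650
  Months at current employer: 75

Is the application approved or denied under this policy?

Total monthly debts = (1,395 + 1,600 + 4,060) = 7,055. Debt-to-income = 7,055/15,650 = 45.1% — over 43% limit
Credit score 650 ≥ 600 (meets)
Employment 75 ≥ 24 months
Fails on DTI.

Denied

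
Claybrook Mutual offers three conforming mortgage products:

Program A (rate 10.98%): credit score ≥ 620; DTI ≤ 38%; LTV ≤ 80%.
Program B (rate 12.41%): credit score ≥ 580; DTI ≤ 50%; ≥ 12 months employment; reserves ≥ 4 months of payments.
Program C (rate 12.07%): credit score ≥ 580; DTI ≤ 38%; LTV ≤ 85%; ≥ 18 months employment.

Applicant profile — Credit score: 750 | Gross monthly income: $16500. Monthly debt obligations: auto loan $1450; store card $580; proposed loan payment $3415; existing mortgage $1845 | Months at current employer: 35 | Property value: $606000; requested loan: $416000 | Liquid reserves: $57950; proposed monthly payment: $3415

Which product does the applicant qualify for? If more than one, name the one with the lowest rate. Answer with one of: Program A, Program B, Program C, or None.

Program B

Total debts = (1,450 + 580 + 3,415 + 1,845) = 7,290; DTI = 7,290/16,500 = 44.2%.
LTV = 416,000/606,000 = 68.6%.
Reserves = 57,950/3,415 = 17.0 months.
Program A: score 750 ≥ 620; DTI 44.2% > 38%; LTV 68.6% ≤ 80% → does not qualify.
Program B: score 750 ≥ 580; DTI 44.2% ≤ 50%; employment 35 ≥ 12 mo; reserves 17.0 ≥ 4 mo → qualifies.
Program C: score 750 ≥ 580; DTI 44.2% > 38%; LTV 68.6% ≤ 85%; employment 35 ≥ 18 mo → does not qualify.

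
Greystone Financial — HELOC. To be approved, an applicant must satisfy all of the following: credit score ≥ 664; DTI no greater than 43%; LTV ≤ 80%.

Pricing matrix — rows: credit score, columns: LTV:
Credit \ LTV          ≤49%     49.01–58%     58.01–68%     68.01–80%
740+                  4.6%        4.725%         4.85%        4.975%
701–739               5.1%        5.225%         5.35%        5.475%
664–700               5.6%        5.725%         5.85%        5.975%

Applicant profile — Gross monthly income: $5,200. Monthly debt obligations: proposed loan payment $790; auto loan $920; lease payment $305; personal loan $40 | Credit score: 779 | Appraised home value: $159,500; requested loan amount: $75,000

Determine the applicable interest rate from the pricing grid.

Credit score 779 ≥ 664; Total monthly debts = (790 + 920 + 305 + 40) = 2,055. Debt-to-income = 2,055/5,200 = 39.5% — meets 43% limit
LTV: 75,000 ÷ 159,500 = 47%, within 80% cap
Score 779 is in the 740+ band; LTV 47% is in the ≤49% band → 4.6%.

4.6%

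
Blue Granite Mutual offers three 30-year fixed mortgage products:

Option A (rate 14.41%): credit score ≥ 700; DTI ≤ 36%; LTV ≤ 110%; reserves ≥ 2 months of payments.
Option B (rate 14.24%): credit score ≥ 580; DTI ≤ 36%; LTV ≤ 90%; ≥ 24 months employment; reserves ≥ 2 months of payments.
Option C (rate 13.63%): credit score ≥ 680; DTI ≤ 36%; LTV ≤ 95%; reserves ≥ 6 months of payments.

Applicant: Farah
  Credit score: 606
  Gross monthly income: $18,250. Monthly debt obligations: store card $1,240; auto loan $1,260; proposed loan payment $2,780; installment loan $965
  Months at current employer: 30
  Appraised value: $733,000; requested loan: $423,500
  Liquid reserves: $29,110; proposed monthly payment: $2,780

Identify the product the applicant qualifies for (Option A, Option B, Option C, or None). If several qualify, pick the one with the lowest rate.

Option B

Total debts = (1,240 + 1,260 + 2,780 + 965) = 6,245; DTI = 6,245/18,250 = 34.2%.
LTV = 423,500/733,000 = 57.8%.
Reserves = 29,110/2,780 = 10.5 months.
Option A: score 606 < 700; DTI 34.2% ≤ 36%; LTV 57.8% ≤ 110%; reserves 10.5 ≥ 2 mo → does not qualify.
Option B: score 606 ≥ 580; DTI 34.2% ≤ 36%; LTV 57.8% ≤ 90%; employment 30 ≥ 24 mo; reserves 10.5 ≥ 2 mo → qualifies.
Option C: score 606 < 680; DTI 34.2% ≤ 36%; LTV 57.8% ≤ 95%; reserves 10.5 ≥ 6 mo → does not qualify.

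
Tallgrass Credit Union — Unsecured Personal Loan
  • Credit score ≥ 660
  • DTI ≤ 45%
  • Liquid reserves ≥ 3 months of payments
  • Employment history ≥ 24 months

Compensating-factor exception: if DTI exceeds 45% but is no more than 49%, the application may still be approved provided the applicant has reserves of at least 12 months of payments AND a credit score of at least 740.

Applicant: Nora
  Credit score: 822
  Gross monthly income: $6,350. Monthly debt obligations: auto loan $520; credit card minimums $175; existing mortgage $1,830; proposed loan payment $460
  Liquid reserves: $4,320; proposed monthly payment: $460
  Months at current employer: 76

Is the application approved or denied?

Credit score 822 ≥ 660 (meets base)
Total debts = (520 + 175 + 1,830 + 460) = 2,985. DTI: 2,985 ÷ 6,350 = 47%, over the 45% base limit.
Reserves: 4,320 ÷ 460 = 9.4 months (meets 3-month minimum)
Employment 76 ≥ 24 months
47% falls in the override range (45%–49%), so the compensating-factor test applies.
Override check — reserves: 9.4 mo (short of 12); score: 822 (ok).
Override conditions not both satisfied; exception does not apply.

Denied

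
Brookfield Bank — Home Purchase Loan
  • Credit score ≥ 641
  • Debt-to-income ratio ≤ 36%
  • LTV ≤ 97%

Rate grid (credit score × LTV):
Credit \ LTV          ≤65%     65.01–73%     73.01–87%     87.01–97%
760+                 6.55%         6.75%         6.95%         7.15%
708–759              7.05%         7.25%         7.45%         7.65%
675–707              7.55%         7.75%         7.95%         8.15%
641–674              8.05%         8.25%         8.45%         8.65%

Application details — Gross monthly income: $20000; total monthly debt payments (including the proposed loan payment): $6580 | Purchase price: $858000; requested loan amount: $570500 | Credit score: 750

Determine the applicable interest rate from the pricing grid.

7.25%

Credit score 750 ≥ 641; Debt-to-income = 6,580/20,000 = 32.9% — meets 36% limit
LTV = 570,500/858,000 = 66.5% ≤ 97%
Credit 750 → row 708–759; LTV 66.5% → column 65.01–73%. Grid cell → 7.25%.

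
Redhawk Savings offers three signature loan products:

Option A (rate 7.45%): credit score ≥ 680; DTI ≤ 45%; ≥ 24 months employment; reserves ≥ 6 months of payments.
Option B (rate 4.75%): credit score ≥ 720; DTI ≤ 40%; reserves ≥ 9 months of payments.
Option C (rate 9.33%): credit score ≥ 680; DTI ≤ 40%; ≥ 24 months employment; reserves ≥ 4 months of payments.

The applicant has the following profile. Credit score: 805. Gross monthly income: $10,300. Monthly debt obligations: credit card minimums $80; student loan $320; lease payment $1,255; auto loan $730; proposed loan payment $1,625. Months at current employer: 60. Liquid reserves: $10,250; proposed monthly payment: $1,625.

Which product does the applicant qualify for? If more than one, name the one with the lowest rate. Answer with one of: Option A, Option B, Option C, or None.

Option A

Total debts = (80 + 320 + 1,255 + 730 + 1,625) = 4,010; DTI = 4,010/10,300 = 38.9%.
Reserves = 10,250/1,625 = 6.3 months.
Option A: score 805 ≥ 680; DTI 38.9% ≤ 45%; employment 60 ≥ 24 mo; reserves 6.3 ≥ 6 mo → qualifies.
Option B: score 805 ≥ 720; DTI 38.9% ≤ 40%; reserves 6.3 < 9 mo → does not qualify.
Option C: score 805 ≥ 680; DTI 38.9% ≤ 40%; employment 60 ≥ 24 mo; reserves 6.3 ≥ 4 mo → qualifies.
Qualifying: Option A, Option C. Lowest rate is 7.45% → Option A.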